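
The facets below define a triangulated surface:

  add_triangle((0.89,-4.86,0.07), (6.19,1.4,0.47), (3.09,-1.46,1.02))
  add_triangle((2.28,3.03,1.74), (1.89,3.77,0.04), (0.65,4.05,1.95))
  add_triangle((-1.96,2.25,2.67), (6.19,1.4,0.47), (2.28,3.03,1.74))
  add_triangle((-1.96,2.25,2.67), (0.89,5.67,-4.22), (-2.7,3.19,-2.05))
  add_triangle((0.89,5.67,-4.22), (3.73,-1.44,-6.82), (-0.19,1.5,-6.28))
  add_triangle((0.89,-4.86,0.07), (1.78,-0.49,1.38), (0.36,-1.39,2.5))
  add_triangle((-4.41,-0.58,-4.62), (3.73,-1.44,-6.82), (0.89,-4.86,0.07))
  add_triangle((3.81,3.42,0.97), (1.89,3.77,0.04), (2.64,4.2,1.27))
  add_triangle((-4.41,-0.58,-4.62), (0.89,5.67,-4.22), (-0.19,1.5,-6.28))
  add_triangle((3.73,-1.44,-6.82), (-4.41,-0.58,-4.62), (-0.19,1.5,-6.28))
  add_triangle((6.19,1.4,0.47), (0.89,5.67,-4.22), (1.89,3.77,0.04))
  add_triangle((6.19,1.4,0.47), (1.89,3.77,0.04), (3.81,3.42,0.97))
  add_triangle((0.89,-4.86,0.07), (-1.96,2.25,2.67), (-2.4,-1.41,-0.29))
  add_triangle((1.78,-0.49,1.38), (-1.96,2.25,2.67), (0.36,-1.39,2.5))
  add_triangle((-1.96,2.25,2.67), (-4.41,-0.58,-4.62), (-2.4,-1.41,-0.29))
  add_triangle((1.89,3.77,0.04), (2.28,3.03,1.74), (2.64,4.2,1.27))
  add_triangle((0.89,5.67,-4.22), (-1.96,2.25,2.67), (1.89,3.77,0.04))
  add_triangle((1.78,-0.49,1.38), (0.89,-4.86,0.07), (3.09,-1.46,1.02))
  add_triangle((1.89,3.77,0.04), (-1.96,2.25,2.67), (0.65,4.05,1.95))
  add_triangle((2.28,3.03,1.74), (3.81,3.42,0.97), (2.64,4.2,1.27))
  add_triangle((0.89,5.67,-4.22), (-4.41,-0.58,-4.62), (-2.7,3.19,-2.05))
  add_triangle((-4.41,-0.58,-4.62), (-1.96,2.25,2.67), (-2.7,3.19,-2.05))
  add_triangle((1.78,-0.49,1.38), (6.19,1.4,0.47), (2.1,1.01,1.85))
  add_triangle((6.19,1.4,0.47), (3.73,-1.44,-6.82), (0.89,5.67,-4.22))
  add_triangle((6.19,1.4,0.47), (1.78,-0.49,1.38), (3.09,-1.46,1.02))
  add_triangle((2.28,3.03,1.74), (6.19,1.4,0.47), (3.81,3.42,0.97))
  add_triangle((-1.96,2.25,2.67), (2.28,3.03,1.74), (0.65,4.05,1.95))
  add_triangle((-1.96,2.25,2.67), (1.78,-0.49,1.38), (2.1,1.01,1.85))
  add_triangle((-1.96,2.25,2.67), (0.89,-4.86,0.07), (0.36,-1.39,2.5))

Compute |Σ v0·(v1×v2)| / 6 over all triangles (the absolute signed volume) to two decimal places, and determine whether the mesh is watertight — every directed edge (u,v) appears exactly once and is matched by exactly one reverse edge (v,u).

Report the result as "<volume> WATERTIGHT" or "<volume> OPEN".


267.88 OPEN

Per-triangle v0·(v1×v2)/6:
  t1: +4.0955
  t2: +2.3931
  t3: +2.9582
  t4: +12.4323
  t5: +22.4767
  t6: +3.2781
  t7: +38.0194
  t8: +1.2999
  t9: +19.0438
  t10: +20.6529
  t11: +14.2012
  t12: +2.6205
  t13: +6.2078
  t14: +2.7314
  t15: +7.8991
  t16: -0.0124
  t17: +11.5511
  t18: +1.7713
  t19: +1.4051
  t20: +0.9743
  t21: +16.6030
  t22: +10.8723
  t23: +2.2439
  t24: +50.1768
  t25: +2.0493
  t26: +2.3697
  t27: +2.3615
  t28: +1.8612
  t29: +3.3404
Σ = +267.8773 → |volume| = 267.88

Directed edges: 87 total; 9 unmatched, e.g. (0.89,-4.86,0.07)→(6.19,1.4,0.47) → open.


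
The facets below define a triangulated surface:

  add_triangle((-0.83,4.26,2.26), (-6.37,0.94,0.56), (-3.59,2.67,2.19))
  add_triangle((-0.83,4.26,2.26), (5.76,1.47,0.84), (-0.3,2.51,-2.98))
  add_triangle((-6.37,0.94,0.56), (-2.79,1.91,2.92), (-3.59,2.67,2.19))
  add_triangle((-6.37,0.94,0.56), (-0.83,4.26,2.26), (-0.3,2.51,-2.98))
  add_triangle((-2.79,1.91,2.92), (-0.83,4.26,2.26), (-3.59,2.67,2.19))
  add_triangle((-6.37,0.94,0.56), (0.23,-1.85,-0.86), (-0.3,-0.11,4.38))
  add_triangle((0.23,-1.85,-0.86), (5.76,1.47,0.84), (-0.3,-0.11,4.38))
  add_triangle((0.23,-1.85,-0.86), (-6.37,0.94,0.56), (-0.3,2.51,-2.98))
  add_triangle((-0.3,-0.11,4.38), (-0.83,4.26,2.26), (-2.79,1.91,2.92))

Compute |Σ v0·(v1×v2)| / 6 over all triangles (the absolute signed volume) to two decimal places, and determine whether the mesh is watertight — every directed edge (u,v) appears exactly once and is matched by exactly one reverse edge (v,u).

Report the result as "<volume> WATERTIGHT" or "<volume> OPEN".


Per-triangle v0·(v1×v2)/6:
  t1: +3.2642
  t2: +18.5175
  t3: +3.0960
  t4: +18.9312
  t5: +2.8279
  t6: +8.5316
  t7: +8.1345
  t8: +7.9948
  t9: +7.1841
Σ = +78.4818 → |volume| = 78.48

Directed edges: 27 total; 9 unmatched, e.g. (-0.83,4.26,2.26)→(5.76,1.47,0.84) → open.

78.48 OPEN


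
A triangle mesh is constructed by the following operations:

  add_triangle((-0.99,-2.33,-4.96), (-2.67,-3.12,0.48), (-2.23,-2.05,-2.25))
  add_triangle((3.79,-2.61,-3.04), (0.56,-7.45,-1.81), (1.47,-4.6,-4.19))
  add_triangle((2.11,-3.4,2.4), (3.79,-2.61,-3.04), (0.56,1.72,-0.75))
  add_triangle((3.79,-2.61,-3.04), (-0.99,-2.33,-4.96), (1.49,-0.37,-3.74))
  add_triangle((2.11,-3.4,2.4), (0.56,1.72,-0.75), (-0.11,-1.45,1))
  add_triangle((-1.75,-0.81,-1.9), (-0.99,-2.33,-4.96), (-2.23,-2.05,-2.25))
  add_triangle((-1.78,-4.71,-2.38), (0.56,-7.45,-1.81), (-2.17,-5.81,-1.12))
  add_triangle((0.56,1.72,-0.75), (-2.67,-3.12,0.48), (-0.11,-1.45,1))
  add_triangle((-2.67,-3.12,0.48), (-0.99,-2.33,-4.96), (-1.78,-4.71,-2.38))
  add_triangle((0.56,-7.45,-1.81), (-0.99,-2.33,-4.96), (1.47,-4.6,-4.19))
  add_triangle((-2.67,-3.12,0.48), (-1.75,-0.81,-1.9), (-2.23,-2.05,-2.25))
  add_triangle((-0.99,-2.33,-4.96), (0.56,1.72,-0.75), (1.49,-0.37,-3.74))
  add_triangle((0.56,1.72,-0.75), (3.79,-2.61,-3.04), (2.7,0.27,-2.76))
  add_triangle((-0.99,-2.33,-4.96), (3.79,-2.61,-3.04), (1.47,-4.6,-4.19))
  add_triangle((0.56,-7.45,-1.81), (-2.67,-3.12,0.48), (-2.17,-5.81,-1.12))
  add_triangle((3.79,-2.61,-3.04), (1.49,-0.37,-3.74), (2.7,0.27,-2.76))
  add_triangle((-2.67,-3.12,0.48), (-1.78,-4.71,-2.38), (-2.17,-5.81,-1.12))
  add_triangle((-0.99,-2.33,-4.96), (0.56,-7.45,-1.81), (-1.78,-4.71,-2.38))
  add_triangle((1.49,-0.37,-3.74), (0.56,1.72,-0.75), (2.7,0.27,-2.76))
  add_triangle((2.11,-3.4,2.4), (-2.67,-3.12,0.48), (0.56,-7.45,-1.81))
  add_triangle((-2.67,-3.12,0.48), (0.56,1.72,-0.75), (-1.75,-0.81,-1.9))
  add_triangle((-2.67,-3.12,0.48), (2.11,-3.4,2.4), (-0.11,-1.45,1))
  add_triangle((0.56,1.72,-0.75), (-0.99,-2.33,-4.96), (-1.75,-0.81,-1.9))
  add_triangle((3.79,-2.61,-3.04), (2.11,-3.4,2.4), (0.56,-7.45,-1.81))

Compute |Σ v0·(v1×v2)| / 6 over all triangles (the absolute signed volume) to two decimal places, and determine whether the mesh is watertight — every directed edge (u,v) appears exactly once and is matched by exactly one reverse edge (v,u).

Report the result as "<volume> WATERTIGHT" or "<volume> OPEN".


116.75 WATERTIGHT

Per-triangle v0·(v1×v2)/6:
  t1: +2.6548
  t2: +10.3517
  t3: +5.0733
  t4: +7.2261
  t5: +0.2439
  t6: +1.2468
  t7: +4.7721
  t8: +0.0830
  t9: +4.6037
  t10: +10.5785
  t11: +0.9090
  t12: +3.0177
  t13: +0.3858
  t14: +7.3120
  t15: +2.9556
  t16: +3.1767
  t17: +2.1667
  t18: +9.8552
  t19: +1.7015
  t20: +14.4852
  t21: +0.6933
  t22: +0.9242
  t23: +2.3967
  t24: +19.9354
Σ = +116.7487 → |volume| = 116.75

Directed edges: 72 total, each appears once with its reverse present → watertight.


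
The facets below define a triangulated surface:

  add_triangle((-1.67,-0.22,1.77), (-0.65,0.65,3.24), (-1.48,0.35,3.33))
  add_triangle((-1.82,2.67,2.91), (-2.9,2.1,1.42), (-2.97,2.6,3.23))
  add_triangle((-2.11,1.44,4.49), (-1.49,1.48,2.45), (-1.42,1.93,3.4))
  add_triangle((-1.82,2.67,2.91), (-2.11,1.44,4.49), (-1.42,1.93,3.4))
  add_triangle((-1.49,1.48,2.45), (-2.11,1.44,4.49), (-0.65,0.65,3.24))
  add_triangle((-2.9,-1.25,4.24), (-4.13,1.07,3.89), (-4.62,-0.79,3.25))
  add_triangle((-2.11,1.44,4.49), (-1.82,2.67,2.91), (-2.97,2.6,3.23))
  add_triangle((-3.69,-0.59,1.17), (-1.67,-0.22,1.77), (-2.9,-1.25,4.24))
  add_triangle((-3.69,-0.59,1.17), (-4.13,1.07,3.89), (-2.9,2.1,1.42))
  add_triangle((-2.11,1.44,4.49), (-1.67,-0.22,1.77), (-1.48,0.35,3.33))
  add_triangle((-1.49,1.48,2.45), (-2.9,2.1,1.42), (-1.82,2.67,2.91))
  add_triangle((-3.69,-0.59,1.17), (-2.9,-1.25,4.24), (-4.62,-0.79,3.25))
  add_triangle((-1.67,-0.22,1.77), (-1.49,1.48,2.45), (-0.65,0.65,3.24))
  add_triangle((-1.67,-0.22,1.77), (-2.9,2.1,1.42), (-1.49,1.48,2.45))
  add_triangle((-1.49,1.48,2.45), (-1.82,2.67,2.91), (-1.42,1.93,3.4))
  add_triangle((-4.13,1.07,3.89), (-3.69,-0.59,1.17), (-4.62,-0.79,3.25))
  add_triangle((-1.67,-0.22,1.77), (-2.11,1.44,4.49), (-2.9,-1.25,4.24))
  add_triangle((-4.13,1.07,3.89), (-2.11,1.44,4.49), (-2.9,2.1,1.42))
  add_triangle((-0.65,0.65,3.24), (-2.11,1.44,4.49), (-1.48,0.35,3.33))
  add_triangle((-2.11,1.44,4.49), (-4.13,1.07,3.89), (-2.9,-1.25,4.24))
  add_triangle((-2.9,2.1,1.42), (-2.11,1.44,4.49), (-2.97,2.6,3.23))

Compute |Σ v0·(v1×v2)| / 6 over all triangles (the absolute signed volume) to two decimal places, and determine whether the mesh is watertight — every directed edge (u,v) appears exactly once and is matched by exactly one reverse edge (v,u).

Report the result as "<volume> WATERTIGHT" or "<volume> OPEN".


16.65 OPEN

Per-triangle v0·(v1×v2)/6:
  t1: +0.0263
  t2: +0.7220
  t3: -0.3051
  t4: +0.5153
  t5: +0.3547
  t6: +3.5806
  t7: +1.3576
  t8: -0.6959
  t9: +3.5360
  t10: +0.5004
  t11: -0.7330
  t12: +0.7585
  t13: -1.0120
  t14: -1.3731
  t15: -0.2387
  t16: +1.9811
  t17: -1.1022
  t18: +3.1297
  t19: +0.4441
  t20: +4.3752
  t21: +0.8262
Σ = +16.6478 → |volume| = 16.65

Directed edges: 63 total; 3 unmatched, e.g. (-3.69,-0.59,1.17)→(-1.67,-0.22,1.77) → open.


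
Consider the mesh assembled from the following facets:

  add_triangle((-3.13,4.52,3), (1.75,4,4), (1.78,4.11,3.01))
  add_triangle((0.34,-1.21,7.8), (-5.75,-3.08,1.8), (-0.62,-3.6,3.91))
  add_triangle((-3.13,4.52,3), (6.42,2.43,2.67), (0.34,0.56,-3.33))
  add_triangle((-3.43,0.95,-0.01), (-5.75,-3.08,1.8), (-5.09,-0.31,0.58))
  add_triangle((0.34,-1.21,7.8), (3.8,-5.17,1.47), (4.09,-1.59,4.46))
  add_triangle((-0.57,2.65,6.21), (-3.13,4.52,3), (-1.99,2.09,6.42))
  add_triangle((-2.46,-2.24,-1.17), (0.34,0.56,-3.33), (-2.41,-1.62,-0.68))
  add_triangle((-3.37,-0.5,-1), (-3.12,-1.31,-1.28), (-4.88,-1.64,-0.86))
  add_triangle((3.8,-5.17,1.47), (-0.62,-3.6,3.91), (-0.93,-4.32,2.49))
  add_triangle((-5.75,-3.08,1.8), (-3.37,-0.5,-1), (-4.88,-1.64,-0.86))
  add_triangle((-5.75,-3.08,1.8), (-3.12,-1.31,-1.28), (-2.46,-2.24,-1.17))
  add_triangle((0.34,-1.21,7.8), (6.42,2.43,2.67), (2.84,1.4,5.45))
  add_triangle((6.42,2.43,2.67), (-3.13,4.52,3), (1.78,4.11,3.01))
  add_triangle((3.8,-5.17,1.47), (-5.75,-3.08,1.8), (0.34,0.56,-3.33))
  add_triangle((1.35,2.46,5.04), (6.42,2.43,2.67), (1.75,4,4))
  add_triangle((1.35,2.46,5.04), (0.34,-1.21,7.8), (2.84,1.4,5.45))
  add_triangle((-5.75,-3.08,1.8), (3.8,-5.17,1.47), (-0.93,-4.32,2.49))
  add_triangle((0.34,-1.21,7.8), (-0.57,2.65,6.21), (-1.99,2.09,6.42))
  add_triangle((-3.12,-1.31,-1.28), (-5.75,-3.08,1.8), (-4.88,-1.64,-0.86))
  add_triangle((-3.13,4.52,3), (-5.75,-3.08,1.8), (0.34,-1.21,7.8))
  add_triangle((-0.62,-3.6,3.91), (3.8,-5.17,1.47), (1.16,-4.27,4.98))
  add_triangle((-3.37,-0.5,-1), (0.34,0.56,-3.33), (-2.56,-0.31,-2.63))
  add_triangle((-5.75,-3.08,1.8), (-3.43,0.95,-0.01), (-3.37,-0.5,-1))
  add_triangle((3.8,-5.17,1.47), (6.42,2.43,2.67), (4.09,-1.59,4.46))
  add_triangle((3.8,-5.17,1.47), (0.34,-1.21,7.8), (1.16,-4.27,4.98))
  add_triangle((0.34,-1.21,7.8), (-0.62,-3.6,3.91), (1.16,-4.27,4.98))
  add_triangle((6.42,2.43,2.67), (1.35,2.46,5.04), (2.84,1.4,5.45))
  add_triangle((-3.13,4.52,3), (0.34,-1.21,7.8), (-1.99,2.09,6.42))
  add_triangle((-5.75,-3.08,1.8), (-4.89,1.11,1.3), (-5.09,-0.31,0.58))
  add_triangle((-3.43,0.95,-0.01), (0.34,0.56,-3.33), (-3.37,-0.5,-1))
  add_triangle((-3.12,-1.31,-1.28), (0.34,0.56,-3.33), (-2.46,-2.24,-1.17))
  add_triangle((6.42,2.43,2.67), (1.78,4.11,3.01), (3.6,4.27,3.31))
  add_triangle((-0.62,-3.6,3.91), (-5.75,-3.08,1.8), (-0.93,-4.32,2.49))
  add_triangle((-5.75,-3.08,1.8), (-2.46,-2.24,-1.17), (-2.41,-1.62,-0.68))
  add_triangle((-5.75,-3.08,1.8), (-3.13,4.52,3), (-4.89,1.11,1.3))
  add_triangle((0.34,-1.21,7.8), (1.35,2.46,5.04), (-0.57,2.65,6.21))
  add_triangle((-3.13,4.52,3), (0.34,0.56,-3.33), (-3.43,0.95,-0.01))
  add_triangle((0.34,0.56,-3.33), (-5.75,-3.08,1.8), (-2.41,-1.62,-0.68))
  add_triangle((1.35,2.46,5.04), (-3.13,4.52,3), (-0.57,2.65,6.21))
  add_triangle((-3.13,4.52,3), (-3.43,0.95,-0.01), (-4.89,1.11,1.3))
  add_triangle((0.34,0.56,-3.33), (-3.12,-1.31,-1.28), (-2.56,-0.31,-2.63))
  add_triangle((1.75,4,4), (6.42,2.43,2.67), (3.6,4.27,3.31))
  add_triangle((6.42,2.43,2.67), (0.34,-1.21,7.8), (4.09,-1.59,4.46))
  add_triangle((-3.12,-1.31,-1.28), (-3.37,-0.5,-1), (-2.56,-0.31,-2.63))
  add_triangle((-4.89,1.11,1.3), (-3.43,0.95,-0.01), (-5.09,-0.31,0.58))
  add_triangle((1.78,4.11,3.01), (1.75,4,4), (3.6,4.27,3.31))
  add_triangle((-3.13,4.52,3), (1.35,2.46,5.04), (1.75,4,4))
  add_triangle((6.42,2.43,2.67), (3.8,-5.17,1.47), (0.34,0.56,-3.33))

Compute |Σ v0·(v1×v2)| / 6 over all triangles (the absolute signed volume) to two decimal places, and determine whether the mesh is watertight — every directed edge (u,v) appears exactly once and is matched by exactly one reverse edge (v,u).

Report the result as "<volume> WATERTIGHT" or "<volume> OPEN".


357.61 WATERTIGHT

Per-triangle v0·(v1×v2)/6:
  t1: +3.7271
  t2: +19.8034
  t3: +23.1749
  t4: -0.1972
  t5: +20.6655
  t6: +6.6162
  t7: -0.8703
  t8: +0.4620
  t9: +6.6595
  t10: +1.0683
  t11: +2.6662
  t12: +8.7784
  t13: -1.9621
  t14: +21.2964
  t15: +9.1700
  t16: +7.6682
  t17: +5.4428
  t18: +7.2897
  t19: +1.2798
  t20: +49.6467
  t21: +5.6774
  t22: +0.4007
  t23: +4.1336
  t24: +19.8794
  t25: +10.9283
  t26: +7.2632
  t27: +7.3449
  t28: -1.6296
  t29: +3.0874
  t30: +3.0998
  t31: +2.2127
  t32: -0.3956
  t33: +6.7236
  t34: -0.6560
  t35: +8.5905
  t36: +8.8525
  t37: +8.0816
  t38: -1.5361
  t39: +6.9918
  t40: +3.1650
  t41: +1.0372
  t42: +3.7055
  t43: +21.7636
  t44: +0.9038
  t45: +1.2090
  t46: +1.2816
  t47: +8.5075
  t48: +24.5969
Σ = +357.6058 → |volume| = 357.61

Directed edges: 144 total, each appears once with its reverse present → watertight.


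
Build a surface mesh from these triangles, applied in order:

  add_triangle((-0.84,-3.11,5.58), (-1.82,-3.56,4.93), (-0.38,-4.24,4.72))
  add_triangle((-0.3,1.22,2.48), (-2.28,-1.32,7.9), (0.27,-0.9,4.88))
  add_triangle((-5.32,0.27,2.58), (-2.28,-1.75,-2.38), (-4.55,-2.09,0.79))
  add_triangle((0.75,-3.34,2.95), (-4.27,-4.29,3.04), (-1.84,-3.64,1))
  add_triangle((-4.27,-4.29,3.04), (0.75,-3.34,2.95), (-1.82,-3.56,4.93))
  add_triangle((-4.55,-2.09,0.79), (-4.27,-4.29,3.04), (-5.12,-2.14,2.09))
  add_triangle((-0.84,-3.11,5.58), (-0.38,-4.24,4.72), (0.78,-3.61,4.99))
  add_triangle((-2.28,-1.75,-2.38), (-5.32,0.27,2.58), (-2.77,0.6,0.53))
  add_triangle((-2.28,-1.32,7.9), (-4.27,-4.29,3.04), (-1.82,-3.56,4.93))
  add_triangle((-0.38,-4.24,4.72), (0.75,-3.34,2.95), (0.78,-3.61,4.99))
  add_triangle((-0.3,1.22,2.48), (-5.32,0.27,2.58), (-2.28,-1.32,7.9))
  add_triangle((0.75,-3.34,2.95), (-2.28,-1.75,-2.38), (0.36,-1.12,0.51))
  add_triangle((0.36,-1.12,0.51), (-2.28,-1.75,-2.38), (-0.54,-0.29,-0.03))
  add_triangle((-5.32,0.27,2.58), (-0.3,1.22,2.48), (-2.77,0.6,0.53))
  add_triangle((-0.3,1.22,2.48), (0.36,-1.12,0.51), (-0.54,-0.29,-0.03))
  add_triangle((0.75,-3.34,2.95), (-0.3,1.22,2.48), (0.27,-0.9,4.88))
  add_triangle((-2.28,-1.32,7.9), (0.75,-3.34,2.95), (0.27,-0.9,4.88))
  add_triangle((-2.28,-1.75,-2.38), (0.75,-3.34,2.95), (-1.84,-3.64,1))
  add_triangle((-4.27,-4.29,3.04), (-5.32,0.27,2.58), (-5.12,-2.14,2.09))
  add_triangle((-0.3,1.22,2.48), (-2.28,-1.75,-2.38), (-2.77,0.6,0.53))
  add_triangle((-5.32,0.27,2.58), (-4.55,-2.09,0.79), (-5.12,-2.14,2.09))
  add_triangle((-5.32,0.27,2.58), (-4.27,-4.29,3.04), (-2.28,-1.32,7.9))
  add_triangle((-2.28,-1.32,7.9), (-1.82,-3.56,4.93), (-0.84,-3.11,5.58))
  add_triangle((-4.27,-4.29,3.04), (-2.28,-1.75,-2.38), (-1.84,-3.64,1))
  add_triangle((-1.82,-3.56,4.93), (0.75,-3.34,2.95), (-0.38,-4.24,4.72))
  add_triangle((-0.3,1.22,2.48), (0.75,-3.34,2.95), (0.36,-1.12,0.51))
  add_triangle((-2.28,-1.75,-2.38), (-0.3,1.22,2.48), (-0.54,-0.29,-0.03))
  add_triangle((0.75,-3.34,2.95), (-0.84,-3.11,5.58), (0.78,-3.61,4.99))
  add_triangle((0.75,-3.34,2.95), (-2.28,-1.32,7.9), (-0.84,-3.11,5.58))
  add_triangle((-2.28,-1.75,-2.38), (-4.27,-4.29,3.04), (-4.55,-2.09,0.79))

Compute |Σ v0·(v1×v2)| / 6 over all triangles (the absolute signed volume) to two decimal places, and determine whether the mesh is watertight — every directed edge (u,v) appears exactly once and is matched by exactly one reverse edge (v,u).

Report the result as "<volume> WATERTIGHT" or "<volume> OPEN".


107.99 WATERTIGHT

Per-triangle v0·(v1×v2)/6:
  t1: +1.8629
  t2: +3.6581
  t3: +4.8298
  t4: +5.3446
  t5: +6.2943
  t6: +2.4901
  t7: +2.0369
  t8: +2.7654
  t9: +10.2450
  t10: +1.3193
  t11: +10.2297
  t12: +0.9502
  t13: -0.2895
  t14: +1.8198
  t15: -0.3560
  t16: -0.1937
  t17: +6.1134
  t18: +2.5113
  t19: +3.6328
  t20: -1.0079
  t21: +2.2055
  t22: +25.9158
  t23: +3.9144
  t24: +5.2229
  t25: +0.0977
  t26: +0.2079
  t27: -0.1620
  t28: -1.4944
  t29: +1.7035
  t30: +6.1267
Σ = +107.9944 → |volume| = 107.99

Directed edges: 90 total, each appears once with its reverse present → watertight.


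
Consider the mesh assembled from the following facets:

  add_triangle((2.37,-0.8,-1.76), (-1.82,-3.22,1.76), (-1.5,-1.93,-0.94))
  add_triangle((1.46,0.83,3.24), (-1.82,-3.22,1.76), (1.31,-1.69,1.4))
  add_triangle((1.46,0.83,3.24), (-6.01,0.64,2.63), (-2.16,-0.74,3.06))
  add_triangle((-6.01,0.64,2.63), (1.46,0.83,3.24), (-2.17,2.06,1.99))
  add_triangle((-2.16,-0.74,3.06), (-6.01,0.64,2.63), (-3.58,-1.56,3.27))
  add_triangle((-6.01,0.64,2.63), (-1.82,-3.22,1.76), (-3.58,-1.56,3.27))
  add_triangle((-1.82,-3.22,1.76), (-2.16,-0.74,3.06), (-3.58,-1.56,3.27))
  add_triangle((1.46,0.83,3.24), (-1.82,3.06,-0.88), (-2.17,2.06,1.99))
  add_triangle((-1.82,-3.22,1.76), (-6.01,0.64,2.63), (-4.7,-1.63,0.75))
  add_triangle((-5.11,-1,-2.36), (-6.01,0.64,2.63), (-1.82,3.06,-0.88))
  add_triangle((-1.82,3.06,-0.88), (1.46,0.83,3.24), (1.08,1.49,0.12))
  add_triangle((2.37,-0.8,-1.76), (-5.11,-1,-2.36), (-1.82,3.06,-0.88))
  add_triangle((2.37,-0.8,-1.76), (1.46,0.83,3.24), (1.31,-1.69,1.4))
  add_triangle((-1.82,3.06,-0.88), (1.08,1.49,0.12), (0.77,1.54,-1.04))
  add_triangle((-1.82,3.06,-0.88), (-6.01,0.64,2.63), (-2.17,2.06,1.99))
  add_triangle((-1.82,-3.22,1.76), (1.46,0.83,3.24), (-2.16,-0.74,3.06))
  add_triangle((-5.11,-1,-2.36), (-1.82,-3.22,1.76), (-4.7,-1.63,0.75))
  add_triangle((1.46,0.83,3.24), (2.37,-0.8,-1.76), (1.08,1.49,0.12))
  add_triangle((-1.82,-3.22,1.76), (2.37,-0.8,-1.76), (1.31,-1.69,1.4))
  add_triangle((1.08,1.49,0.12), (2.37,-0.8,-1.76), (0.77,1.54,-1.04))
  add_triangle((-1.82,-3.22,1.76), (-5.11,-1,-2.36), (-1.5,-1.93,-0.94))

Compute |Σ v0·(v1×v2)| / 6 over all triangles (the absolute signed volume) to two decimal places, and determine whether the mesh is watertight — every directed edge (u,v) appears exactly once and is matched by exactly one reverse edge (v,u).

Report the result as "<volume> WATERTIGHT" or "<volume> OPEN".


97.74 OPEN

Per-triangle v0·(v1×v2)/6:
  t1: +3.5039
  t2: +4.2370
  t3: +5.8564
  t4: +6.0790
  t5: +2.4571
  t6: +3.9511
  t7: +1.5858
  t8: +4.2492
  t9: +6.5247
  t10: +15.7884
  t11: +2.9418
  t12: +8.3476
  t13: +3.3712
  t14: +1.0704
  t15: +6.0581
  t16: +4.8647
  t17: +5.5505
  t18: +2.6859
  t19: +3.3925
  t20: +0.9985
  t21: +4.2275
Σ = +97.7413 → |volume| = 97.74

Directed edges: 63 total; 9 unmatched, e.g. (-1.5,-1.93,-0.94)→(2.37,-0.8,-1.76) → open.


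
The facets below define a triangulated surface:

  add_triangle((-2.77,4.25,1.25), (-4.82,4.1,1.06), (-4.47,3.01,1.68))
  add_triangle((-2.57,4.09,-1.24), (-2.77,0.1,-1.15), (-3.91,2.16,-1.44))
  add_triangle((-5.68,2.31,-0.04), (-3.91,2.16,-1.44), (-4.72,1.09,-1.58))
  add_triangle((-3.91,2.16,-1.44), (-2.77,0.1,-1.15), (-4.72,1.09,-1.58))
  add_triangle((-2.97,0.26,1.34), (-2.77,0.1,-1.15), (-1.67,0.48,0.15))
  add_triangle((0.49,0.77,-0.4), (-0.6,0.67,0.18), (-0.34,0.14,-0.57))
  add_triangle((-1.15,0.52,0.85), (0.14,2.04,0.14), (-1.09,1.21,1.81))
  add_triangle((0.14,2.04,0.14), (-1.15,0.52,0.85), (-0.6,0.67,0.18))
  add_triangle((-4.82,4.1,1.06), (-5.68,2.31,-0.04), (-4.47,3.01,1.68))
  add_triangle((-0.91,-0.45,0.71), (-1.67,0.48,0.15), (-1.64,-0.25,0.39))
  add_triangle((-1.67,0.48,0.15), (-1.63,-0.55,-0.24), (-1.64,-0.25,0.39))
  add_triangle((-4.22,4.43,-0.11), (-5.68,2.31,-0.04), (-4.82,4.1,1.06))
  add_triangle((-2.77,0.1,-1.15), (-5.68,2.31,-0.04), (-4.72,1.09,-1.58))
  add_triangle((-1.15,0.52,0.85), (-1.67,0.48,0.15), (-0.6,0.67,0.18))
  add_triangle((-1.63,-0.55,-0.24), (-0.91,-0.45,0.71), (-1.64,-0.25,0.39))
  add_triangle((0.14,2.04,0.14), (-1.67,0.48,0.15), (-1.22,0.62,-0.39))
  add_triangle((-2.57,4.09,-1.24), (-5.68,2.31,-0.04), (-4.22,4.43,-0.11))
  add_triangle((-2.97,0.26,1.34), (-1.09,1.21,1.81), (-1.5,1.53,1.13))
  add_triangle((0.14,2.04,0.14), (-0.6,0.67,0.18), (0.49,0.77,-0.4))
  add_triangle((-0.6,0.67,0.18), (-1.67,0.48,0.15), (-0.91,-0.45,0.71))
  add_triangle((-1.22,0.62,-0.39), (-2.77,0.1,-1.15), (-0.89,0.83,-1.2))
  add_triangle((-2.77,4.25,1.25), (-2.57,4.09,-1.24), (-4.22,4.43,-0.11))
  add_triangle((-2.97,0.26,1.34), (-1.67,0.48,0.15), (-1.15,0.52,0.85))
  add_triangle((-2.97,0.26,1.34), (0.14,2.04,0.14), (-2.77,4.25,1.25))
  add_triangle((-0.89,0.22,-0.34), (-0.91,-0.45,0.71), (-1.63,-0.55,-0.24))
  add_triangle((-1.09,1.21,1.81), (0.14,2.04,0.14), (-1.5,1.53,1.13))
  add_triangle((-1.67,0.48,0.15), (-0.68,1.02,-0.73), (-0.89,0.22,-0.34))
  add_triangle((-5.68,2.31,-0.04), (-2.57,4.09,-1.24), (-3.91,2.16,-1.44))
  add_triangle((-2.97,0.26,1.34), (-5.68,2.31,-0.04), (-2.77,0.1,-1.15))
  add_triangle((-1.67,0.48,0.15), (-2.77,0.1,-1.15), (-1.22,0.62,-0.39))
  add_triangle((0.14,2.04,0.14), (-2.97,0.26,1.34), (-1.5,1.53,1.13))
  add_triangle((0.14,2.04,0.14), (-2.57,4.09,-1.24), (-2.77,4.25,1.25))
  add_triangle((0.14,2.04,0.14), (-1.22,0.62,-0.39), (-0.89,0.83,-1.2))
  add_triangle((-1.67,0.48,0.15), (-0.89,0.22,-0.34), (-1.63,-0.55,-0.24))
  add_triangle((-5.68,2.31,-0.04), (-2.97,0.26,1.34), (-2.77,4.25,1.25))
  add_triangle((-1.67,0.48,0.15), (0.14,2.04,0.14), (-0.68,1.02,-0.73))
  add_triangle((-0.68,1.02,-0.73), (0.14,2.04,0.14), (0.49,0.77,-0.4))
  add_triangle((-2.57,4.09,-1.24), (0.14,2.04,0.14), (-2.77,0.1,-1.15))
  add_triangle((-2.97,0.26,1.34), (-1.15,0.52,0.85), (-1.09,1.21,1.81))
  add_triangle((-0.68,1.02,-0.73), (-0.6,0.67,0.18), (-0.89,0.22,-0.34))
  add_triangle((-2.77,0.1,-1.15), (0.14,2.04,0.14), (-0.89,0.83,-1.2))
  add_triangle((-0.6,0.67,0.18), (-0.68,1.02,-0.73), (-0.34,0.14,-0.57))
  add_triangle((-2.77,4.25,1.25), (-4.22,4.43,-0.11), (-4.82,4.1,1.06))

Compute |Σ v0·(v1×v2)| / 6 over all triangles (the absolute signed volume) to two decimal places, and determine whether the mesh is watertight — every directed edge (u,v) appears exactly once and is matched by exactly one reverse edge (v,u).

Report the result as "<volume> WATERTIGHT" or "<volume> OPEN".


31.75 OPEN

Per-triangle v0·(v1×v2)/6:
  t1: +1.4682
  t2: +0.4995
  t3: +1.9437
  t4: +0.2760
  t5: -0.4391
  t6: -0.0946
  t7: -0.3714
  t8: -0.1248
  t9: +2.2323
  t10: +0.0781
  t11: +0.1464
  t12: +2.9730
  t13: +0.6153
  t14: -0.0968
  t15: +0.0941
  t16: -0.3007
  t17: +2.9077
  t18: +0.6626
  t19: -0.0795
  t20: +0.1120
  t21: -0.2637
  t22: +2.4019
  t23: -0.1800
  t24: +0.4028
  t25: -0.1112
  t26: +0.5336
  t27: +0.1043
  t28: +3.4122
  t29: +2.3369
  t30: -0.2017
  t31: +0.3198
  t32: +2.5118
  t33: -0.4003
  t34: +0.1152
  t35: +5.1632
  t36: +0.4930
  t37: +0.2344
  t38: -0.3145
  t39: -0.0909
  t40: -0.0881
  t41: +0.8143
  t42: +0.0399
  t43: +2.0118
Σ = +31.7466 → |volume| = 31.75

Directed edges: 129 total; 9 unmatched, e.g. (-4.47,3.01,1.68)→(-2.77,4.25,1.25) → open.


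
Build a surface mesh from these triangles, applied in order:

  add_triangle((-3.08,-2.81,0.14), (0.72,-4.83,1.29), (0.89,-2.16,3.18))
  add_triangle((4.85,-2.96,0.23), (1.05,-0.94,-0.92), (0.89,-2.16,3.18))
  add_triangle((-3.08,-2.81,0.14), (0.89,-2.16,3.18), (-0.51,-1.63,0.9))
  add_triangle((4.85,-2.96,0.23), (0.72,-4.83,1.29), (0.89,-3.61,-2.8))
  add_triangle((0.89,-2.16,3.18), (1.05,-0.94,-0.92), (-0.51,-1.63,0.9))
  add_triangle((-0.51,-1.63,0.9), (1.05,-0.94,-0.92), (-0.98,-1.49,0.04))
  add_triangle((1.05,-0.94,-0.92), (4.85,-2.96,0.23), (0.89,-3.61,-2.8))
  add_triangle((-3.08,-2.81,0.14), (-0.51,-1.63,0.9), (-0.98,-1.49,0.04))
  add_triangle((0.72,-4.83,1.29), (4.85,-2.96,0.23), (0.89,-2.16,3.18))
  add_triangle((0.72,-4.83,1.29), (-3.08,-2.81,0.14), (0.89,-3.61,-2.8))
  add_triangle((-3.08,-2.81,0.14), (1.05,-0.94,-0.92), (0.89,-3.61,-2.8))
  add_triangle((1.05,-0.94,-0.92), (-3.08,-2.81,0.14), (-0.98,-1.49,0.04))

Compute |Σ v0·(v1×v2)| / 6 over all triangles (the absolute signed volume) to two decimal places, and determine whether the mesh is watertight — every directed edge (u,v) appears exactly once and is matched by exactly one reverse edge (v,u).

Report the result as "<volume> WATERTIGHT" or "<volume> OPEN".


36.56 WATERTIGHT

Per-triangle v0·(v1×v2)/6:
  t1: +7.0528
  t2: -2.0263
  t3: -0.5878
  t4: +13.2004
  t5: -1.3378
  t6: -0.4867
  t7: +1.7168
  t8: -0.2709
  t9: +9.4949
  t10: +10.7751
  t11: -0.7086
  t12: -0.2624
Σ = +36.5595 → |volume| = 36.56

Directed edges: 36 total, each appears once with its reverse present → watertight.


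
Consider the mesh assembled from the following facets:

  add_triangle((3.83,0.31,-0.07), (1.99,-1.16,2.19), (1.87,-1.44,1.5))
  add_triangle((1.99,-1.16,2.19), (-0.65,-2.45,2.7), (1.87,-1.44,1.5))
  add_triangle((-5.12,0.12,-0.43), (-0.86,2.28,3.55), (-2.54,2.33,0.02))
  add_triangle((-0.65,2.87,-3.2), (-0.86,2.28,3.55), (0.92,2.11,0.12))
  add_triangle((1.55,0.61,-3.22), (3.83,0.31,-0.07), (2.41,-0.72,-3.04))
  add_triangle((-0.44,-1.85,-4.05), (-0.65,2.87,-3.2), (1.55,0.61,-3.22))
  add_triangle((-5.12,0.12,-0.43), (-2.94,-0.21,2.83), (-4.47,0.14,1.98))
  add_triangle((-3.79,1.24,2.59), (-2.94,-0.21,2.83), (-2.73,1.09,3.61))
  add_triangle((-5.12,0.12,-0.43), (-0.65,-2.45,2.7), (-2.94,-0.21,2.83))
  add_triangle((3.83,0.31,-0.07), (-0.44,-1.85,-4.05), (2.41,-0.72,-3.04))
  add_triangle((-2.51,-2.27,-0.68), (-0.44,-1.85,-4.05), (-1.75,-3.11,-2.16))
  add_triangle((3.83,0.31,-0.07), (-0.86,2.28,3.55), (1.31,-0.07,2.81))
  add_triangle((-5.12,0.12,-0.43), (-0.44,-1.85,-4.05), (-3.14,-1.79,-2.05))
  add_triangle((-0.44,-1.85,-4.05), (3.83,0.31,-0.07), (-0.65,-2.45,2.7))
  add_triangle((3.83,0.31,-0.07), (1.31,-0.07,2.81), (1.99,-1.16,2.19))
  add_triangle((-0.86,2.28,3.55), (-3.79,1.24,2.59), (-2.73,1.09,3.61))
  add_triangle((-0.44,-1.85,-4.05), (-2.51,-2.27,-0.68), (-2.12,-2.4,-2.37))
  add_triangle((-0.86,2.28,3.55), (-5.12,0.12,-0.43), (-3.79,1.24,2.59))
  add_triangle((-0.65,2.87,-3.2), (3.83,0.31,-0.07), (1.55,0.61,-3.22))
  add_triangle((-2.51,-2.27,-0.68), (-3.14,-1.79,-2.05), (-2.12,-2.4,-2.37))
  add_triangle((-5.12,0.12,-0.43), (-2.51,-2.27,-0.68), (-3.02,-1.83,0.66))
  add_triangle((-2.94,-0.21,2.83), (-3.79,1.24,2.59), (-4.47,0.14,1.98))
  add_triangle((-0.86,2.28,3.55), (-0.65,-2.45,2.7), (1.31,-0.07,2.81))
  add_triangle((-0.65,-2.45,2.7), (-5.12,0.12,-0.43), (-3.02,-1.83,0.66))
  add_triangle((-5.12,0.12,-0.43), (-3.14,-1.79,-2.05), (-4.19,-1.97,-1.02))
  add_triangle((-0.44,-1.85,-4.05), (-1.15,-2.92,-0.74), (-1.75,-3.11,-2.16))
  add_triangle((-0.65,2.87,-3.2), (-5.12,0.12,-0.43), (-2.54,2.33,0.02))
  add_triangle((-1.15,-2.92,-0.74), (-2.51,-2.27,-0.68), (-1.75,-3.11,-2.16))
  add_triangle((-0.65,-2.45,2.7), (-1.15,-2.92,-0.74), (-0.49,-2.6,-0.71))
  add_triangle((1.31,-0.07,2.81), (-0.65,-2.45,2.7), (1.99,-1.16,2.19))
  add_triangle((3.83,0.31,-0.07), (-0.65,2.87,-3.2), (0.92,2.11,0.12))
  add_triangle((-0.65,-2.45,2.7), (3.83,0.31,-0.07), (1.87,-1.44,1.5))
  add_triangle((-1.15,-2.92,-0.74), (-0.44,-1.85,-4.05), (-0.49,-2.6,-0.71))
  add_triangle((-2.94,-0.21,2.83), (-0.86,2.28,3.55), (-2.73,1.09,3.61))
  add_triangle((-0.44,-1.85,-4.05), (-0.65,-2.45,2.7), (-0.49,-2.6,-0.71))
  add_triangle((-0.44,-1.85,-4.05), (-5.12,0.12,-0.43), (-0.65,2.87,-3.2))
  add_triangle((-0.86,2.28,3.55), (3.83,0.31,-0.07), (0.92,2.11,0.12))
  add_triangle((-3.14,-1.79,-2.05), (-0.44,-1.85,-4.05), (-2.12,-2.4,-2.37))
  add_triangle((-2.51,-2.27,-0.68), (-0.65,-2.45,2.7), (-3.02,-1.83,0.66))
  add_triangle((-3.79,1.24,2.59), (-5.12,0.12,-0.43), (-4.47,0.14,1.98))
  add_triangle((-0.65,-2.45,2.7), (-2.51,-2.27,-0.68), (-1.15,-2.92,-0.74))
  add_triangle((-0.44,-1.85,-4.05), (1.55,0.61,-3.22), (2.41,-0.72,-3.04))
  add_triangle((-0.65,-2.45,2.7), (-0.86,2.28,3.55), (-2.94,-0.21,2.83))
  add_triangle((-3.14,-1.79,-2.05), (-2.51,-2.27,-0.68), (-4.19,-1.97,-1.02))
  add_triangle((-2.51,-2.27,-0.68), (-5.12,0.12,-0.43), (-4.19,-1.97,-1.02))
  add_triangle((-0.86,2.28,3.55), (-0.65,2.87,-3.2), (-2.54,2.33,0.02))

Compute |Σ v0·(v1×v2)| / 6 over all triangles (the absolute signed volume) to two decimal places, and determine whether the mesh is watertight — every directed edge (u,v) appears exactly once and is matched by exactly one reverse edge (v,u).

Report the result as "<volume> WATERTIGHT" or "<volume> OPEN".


135.71 WATERTIGHT

Per-triangle v0·(v1×v2)/6:
  t1: +0.9678
  t2: +0.9199
  t3: +6.5680
  t4: +4.4799
  t5: +2.7910
  t6: +5.9796
  t7: +0.6531
  t8: +1.3933
  t9: +5.8172
  t10: +1.0995
  t11: +1.4874
  t12: +4.6476
  t13: +3.5461
  t14: +9.3235
  t15: +2.1396
  t16: +1.8340
  t17: +0.2970
  t18: +2.0501
  t19: +4.9609
  t20: +1.0307
  t21: +2.5767
  t22: +1.4813
  t23: +4.9237
  t24: +2.5460
  t25: +2.0901
  t26: +1.1080
  t27: +6.6625
  t28: +1.0521
  t29: +0.8708
  t30: +2.0695
  t31: +4.4286
  t32: -0.3828
  t33: +0.9234
  t34: +0.5872
  t35: -0.4226
  t36: +14.7693
  t37: +4.3871
  t38: +1.5211
  t39: +2.2358
  t40: +2.2264
  t41: +2.5957
  t42: +2.9915
  t43: +5.5859
  t44: +0.9634
  t45: +0.4996
  t46: +5.4337
Σ = +135.7103 → |volume| = 135.71

Directed edges: 138 total, each appears once with its reverse present → watertight.


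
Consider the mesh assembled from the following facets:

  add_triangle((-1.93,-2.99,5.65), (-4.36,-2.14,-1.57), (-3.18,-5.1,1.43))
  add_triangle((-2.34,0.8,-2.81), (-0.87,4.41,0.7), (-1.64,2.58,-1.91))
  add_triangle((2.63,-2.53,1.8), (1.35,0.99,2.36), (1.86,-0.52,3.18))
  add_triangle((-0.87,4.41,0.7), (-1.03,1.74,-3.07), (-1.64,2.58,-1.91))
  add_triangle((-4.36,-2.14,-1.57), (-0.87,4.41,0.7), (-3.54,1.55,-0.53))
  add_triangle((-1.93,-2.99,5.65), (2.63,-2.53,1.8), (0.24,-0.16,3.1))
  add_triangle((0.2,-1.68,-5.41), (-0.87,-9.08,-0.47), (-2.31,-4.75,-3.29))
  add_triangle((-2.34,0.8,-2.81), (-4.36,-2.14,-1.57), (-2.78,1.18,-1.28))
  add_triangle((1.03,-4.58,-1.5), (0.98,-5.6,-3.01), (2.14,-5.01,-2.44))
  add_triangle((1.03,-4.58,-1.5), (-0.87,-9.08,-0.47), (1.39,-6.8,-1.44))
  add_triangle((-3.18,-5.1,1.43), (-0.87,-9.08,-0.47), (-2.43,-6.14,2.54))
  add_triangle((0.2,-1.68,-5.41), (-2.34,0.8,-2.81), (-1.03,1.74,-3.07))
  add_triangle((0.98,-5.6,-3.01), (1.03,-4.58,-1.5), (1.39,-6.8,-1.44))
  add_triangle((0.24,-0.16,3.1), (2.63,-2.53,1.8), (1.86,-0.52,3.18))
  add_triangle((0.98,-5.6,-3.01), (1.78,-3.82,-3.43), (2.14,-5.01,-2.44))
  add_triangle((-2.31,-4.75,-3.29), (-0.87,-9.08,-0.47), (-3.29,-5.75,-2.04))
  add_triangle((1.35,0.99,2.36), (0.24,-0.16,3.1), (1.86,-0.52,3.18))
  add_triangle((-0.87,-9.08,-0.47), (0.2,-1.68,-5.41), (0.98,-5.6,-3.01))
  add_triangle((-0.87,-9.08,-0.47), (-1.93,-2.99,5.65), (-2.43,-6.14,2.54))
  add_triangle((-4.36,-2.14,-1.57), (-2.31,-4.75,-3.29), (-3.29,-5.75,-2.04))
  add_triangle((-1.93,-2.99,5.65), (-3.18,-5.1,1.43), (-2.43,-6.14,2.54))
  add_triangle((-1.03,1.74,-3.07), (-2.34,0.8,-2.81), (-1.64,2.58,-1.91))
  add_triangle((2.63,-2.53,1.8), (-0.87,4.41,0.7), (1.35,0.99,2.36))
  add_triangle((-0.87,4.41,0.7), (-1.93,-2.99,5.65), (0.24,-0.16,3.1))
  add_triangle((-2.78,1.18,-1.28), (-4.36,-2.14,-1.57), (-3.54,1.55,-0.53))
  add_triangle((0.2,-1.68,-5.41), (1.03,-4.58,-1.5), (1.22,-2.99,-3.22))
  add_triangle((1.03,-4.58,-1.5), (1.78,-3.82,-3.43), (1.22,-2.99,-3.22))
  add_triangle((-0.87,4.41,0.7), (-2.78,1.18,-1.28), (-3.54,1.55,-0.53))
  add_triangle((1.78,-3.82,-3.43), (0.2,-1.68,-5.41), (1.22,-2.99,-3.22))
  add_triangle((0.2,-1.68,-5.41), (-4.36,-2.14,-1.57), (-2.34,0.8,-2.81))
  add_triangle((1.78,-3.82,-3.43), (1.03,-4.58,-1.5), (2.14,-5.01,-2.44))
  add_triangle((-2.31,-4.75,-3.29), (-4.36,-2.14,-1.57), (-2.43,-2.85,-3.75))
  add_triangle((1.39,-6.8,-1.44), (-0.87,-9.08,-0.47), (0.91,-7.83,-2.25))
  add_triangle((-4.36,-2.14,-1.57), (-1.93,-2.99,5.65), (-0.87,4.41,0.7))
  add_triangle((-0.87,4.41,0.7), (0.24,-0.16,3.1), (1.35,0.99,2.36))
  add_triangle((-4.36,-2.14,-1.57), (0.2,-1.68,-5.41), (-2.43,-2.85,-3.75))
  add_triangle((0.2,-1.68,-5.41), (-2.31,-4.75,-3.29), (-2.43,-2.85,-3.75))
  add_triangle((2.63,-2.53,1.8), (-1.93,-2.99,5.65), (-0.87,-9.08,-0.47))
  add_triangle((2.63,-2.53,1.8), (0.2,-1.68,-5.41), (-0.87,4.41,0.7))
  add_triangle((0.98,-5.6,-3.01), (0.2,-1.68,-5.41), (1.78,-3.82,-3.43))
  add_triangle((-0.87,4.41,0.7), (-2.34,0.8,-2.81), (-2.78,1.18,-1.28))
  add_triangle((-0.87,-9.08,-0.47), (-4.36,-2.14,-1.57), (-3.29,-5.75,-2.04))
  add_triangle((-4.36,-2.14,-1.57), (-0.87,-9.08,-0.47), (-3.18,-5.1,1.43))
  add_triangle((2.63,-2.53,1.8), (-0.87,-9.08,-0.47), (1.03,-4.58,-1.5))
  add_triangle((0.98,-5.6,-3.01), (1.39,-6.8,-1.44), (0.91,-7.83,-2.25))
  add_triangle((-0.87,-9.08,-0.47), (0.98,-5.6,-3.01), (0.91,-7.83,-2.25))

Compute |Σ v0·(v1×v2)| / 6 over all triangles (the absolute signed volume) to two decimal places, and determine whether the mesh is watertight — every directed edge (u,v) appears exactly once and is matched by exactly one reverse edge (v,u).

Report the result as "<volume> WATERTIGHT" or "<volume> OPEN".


Per-triangle v0·(v1×v2)/6:
  t1: +12.4956
  t2: +1.2788
  t3: +1.1141
  t4: +1.6109
  t5: -0.1970
  t6: +6.4534
  t7: +16.6049
  t8: +3.2427
  t9: +1.0800
  t10: -1.4834
  t11: +6.9183
  t12: +4.2104
  t13: +0.2929
  t14: +1.5741
  t15: +1.8856
  t16: +7.7274
  t17: +1.1417
  t18: +10.7308
  t19: +9.0706
  t20: +5.1391
  t21: +5.7652
  t22: +1.4758
  t23: +0.9496
  t24: +6.7268
  t25: +2.0434
  t26: -2.3355
  t27: -0.6644
  t28: +2.0351
  t29: -0.2317
  t30: +10.3043
  t31: -1.1236
  t32: +4.5944
  t33: +2.9656
  t34: +23.8060
  t35: +3.2123
  t36: +2.8871
  t37: +4.9395
  t38: +30.0355
  t39: +7.8428
  t40: +4.7963
  t41: +3.1452
  t42: +4.9070
  t43: +16.5948
  t44: +9.7820
  t45: +1.3171
  t46: +2.6006
Σ = +239.2624 → |volume| = 239.26

Directed edges: 138 total; 6 unmatched, e.g. (-0.87,4.41,0.7)→(-1.03,1.74,-3.07) → open.

239.26 OPEN


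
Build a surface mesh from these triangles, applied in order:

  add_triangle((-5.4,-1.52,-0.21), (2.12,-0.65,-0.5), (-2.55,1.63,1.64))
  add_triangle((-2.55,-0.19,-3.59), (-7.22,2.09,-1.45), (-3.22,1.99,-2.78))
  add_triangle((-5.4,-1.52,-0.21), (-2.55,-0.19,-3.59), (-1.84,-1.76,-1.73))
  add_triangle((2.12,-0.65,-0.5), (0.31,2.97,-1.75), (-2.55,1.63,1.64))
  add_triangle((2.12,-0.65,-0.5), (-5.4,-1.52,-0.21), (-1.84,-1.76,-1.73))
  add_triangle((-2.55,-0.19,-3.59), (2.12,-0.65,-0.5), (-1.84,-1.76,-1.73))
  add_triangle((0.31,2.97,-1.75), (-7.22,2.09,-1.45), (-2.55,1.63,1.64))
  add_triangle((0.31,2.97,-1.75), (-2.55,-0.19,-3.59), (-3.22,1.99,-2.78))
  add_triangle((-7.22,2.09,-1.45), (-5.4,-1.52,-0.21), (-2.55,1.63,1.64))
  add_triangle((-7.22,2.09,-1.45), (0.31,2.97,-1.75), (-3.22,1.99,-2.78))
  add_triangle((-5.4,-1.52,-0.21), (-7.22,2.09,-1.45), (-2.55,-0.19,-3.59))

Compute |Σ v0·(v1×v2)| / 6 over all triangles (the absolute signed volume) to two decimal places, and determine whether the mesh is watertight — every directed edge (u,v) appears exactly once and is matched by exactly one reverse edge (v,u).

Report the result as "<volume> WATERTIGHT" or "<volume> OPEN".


Per-triangle v0·(v1×v2)/6:
  t1: +0.7208
  t2: +6.3008
  t3: +4.6900
  t4: +1.6273
  t5: +1.2098
  t6: +2.6989
  t7: +9.8687
  t8: +4.2680
  t9: +8.9230
  t10: +5.5476
  t11: +12.3958
Σ = +58.2508 → |volume| = 58.25

Directed edges: 33 total; 3 unmatched, e.g. (2.12,-0.65,-0.5)→(0.31,2.97,-1.75) → open.

58.25 OPEN


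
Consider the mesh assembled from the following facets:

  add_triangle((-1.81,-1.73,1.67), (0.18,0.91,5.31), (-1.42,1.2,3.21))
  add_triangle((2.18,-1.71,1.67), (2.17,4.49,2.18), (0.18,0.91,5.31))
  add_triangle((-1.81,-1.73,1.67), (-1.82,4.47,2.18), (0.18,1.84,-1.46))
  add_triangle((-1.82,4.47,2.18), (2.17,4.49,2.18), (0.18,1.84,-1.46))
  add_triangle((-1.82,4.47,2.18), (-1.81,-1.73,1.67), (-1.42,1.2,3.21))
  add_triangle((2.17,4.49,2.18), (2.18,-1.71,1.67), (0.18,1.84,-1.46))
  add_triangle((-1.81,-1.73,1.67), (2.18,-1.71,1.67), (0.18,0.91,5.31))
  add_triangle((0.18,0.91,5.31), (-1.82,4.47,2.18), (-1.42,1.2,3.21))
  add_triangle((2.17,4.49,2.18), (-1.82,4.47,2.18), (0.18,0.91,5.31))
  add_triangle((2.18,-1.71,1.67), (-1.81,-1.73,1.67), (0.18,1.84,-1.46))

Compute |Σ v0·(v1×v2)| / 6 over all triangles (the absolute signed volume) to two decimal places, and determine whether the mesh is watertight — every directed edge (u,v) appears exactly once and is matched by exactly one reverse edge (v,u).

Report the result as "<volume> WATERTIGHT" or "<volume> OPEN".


Per-triangle v0·(v1×v2)/6:
  t1: +3.8015
  t2: +11.4386
  t3: +2.6758
  t4: +7.0149
  t5: +3.1725
  t6: +3.9676
  t7: +7.0865
  t8: +4.4532
  t9: +14.4985
  t10: -0.3716
Σ = +57.7374 → |volume| = 57.74

Directed edges: 30 total, each appears once with its reverse present → watertight.

57.74 WATERTIGHT


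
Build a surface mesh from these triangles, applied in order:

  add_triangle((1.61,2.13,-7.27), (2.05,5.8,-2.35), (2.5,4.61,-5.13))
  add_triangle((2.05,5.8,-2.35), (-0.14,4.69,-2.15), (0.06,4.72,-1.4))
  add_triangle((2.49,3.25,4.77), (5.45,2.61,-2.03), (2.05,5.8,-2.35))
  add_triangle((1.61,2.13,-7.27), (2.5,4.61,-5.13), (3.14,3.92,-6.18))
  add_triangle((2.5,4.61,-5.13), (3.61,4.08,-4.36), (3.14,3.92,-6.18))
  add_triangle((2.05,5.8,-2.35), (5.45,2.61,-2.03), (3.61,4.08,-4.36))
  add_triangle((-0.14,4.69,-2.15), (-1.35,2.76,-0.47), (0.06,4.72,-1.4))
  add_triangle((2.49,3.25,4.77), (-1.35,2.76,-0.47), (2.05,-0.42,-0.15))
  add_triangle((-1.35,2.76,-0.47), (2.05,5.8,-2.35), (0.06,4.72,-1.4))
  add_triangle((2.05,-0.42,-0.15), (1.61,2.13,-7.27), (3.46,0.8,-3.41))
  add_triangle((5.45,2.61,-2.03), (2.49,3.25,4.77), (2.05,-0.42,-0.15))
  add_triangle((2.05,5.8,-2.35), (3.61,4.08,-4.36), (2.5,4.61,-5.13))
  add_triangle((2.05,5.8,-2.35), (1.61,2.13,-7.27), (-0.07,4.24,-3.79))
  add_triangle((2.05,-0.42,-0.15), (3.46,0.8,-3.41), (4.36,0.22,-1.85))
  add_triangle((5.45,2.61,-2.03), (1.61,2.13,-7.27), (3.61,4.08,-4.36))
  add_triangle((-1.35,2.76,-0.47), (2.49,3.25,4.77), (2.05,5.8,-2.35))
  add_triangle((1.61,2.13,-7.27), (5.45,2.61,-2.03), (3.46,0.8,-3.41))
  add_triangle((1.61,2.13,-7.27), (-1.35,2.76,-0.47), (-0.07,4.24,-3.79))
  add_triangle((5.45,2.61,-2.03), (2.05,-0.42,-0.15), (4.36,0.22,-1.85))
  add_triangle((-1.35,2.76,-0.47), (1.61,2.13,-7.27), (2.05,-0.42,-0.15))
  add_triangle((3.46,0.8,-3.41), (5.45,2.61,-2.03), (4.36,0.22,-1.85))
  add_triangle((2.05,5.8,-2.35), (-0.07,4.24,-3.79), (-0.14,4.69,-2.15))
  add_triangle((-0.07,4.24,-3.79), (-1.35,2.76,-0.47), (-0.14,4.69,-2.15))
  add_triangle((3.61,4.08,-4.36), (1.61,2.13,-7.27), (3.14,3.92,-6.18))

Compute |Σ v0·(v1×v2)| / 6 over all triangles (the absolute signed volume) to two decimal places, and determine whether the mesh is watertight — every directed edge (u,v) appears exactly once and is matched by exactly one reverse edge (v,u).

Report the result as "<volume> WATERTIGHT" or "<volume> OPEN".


109.00 WATERTIGHT

Per-triangle v0·(v1×v2)/6:
  t1: +2.6890
  t2: +1.2787
  t3: +27.9004
  t4: +3.1827
  t5: +2.0922
  t6: +9.8089
  t7: +0.8816
  t8: -4.9327
  t9: -0.1441
  t10: +1.0340
  t11: +8.4010
  t12: +4.5583
  t13: +11.4320
  t14: +0.4115
  t15: +10.5233
  t16: +14.5237
  t17: +7.8108
  t18: +2.6247
  t19: +1.3289
  t20: -5.5906
  t21: +3.4233
  t22: +3.2220
  t23: +1.7942
  t24: +0.7435
Σ = +108.9975 → |volume| = 109.00

Directed edges: 72 total, each appears once with its reverse present → watertight.


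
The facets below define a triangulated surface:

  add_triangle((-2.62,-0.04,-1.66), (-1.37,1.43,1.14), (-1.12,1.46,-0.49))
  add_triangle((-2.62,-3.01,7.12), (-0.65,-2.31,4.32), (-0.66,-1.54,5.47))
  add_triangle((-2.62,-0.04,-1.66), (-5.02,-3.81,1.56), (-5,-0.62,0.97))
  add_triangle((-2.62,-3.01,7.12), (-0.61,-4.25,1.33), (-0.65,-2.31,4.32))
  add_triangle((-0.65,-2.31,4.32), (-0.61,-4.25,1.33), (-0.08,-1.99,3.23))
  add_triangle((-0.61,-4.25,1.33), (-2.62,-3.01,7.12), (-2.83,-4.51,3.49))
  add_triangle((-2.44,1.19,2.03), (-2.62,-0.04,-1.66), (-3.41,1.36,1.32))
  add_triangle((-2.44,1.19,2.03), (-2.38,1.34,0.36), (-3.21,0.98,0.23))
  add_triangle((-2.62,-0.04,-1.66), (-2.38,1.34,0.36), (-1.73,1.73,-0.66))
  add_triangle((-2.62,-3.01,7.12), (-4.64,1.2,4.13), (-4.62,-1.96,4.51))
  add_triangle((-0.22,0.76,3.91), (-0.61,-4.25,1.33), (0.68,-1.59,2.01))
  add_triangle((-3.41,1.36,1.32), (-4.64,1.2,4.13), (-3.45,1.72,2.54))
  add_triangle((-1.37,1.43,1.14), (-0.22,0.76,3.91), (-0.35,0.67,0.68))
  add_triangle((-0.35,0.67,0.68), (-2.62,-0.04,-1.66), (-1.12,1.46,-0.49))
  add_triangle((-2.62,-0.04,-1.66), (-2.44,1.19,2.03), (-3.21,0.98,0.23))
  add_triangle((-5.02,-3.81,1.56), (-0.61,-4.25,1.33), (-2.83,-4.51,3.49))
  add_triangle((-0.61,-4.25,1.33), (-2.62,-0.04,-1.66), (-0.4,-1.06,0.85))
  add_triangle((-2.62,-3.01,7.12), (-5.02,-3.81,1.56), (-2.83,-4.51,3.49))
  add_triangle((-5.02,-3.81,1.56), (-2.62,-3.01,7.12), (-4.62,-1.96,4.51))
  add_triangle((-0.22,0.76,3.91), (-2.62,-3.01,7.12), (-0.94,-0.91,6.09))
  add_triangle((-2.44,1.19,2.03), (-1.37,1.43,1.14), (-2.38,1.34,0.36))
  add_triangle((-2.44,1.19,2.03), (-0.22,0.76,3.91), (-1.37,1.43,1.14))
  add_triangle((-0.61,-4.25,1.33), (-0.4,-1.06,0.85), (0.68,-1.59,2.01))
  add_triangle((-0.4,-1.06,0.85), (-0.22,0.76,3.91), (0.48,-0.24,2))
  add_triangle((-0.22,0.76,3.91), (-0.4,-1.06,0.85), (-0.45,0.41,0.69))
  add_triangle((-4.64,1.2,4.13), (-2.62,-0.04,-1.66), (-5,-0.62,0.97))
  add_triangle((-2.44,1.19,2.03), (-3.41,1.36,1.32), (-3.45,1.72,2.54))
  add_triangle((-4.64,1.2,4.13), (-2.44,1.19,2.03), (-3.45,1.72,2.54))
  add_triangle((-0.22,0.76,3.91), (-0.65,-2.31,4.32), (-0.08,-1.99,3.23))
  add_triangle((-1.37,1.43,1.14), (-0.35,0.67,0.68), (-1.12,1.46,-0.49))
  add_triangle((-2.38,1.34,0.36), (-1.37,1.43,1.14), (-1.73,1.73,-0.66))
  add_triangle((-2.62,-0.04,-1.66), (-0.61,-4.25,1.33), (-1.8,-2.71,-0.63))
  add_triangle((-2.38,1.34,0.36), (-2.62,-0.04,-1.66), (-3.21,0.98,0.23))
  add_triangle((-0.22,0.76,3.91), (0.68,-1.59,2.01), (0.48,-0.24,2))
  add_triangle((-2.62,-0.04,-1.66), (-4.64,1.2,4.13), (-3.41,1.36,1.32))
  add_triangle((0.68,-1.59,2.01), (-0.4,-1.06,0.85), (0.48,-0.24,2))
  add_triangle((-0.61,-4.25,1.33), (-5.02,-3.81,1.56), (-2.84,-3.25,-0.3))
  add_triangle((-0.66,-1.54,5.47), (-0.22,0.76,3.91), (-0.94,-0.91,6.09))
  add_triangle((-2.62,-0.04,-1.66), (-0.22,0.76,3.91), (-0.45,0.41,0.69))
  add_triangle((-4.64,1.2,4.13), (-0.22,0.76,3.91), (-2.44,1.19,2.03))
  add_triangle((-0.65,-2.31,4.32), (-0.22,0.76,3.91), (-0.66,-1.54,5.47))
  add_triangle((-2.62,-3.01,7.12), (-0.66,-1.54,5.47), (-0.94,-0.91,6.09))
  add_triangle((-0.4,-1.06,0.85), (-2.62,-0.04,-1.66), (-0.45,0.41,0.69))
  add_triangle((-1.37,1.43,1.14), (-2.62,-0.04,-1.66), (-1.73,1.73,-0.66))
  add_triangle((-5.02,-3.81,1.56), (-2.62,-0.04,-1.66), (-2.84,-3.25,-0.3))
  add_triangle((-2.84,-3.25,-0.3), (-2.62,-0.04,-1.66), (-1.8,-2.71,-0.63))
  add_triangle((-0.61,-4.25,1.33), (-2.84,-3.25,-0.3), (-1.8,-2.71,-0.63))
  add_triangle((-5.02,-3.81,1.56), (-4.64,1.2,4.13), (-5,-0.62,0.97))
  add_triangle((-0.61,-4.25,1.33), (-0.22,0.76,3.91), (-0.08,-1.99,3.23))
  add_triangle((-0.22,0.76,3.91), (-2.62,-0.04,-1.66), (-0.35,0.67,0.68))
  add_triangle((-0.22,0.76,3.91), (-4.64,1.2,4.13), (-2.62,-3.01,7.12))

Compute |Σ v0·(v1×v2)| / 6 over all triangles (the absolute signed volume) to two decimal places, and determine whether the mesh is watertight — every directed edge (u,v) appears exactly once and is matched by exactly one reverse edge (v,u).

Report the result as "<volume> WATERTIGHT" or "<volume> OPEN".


Per-triangle v0·(v1×v2)/6:
  t1: +1.1560
  t2: +1.6379
  t3: +5.6204
  t4: +4.1813
  t5: +1.1120
  t6: +6.3302
  t7: -0.3397
  t8: +0.5637
  t9: +1.1705
  t10: +10.5470
  t11: +3.0209
  t12: +0.9017
  t13: +0.2122
  t14: -0.5169
  t15: +0.3936
  t16: +6.0176
  t17: -1.2534
  t18: +10.2311
  t19: +10.7862
  t20: +1.3178
  t21: +0.5019
  t22: +1.1546
  t23: -0.5990
  t24: -0.6174
  t25: -0.3916
  t26: +3.9747
  t27: -0.0638
  t28: +0.1387
  t29: +0.9030
  t30: +0.1247
  t31: +0.5205
  t32: -1.0654
  t33: +0.5212
  t34: +0.4399
  t35: +2.4278
  t36: -0.3347
  t37: +4.7913
  t38: +0.5328
  t39: +0.4121
  t40: +1.6826
  t41: +0.0326
  t42: +1.4797
  t43: -0.6496
  t44: -1.2638
  t45: +4.1936
  t46: +1.0416
  t47: +1.1686
  t48: +9.4465
  t49: -1.2119
  t50: -0.8936
  t51: +13.1952
Σ = +104.6831 → |volume| = 104.68

Directed edges: 153 total; 3 unmatched, e.g. (-4.64,1.2,4.13)→(-4.62,-1.96,4.51) → open.

104.68 OPEN
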